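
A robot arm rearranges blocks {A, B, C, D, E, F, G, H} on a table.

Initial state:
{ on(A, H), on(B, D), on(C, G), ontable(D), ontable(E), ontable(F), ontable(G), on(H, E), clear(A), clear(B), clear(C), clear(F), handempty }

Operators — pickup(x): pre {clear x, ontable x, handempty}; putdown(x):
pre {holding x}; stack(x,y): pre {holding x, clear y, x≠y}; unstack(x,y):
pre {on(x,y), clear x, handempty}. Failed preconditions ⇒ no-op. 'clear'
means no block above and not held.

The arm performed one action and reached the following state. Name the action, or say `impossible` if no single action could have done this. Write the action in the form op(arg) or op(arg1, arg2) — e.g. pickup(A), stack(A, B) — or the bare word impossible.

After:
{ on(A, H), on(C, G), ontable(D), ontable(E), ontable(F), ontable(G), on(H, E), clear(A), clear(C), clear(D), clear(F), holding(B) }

unstack(B, D)

target: towers=[D; E/H/A; F; G/C] holding=B
     unstack(A, H) → towers=[D/B; E/H; F; G/C] holding=A
     unstack(B, D) → towers=[D; E/H/A; F; G/C] holding=B  ← match
         pickup(F) → towers=[D/B; E/H/A; G/C] holding=F
     unstack(C, G) → towers=[D/B; E/H/A; F; G] holding=C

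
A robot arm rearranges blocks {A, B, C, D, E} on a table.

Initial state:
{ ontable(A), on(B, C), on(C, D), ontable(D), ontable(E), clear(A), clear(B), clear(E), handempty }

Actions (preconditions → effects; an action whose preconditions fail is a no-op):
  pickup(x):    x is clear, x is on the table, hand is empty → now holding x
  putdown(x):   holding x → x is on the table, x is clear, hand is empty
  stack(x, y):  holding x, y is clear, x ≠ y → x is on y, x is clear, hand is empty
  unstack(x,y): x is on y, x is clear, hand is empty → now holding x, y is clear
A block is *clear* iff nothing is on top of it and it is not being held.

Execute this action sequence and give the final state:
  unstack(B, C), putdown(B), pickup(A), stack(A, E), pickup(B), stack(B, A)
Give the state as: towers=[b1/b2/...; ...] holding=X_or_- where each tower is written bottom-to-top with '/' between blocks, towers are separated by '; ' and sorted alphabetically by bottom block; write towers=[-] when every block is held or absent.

towers=[D/C; E/A/B] holding=-

step 1 (unstack(B, C)): towers=[A; D/C; E] holding=B
step 2 (putdown(B)): towers=[A; B; D/C; E] holding=-
step 3 (pickup(A)): towers=[B; D/C; E] holding=A
step 4 (stack(A, E)): towers=[B; D/C; E/A] holding=-
step 5 (pickup(B)): towers=[D/C; E/A] holding=B
step 6 (stack(B, A)): towers=[D/C; E/A/B] holding=-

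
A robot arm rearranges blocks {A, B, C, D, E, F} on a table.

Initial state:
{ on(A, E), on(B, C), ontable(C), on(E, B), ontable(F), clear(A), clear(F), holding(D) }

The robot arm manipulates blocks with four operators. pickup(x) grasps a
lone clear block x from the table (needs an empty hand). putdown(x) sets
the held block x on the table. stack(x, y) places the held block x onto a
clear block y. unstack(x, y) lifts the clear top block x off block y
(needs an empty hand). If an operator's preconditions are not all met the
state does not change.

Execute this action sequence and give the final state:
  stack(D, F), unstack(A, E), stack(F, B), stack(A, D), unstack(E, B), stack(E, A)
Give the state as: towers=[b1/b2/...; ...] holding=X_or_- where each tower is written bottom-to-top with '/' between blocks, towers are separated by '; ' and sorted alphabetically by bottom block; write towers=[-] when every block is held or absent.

step 1 (stack(D, F)): towers=[C/B/E/A; F/D] holding=-
step 2 (unstack(A, E)): towers=[C/B/E; F/D] holding=A
step 3 (stack(F, B)) [no-op]: towers=[C/B/E; F/D] holding=A
step 4 (stack(A, D)): towers=[C/B/E; F/D/A] holding=-
step 5 (unstack(E, B)): towers=[C/B; F/D/A] holding=E
step 6 (stack(E, A)): towers=[C/B; F/D/A/E] holding=-

towers=[C/B; F/D/A/E] holding=-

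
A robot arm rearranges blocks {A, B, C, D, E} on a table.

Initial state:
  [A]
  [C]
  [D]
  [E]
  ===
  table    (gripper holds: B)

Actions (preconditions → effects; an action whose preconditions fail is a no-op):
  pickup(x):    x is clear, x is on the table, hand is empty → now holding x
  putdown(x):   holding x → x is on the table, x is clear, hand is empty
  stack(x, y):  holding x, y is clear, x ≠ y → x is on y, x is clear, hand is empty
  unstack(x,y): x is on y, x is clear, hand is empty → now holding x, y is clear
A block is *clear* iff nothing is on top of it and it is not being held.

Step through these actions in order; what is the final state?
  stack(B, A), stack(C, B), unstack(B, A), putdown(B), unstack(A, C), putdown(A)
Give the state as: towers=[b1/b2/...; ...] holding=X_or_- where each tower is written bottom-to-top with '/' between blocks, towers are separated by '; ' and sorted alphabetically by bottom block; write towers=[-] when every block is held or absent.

step 1 (stack(B, A)): towers=[E/D/C/A/B] holding=-
step 2 (stack(C, B)) [no-op]: towers=[E/D/C/A/B] holding=-
step 3 (unstack(B, A)): towers=[E/D/C/A] holding=B
step 4 (putdown(B)): towers=[B; E/D/C/A] holding=-
step 5 (unstack(A, C)): towers=[B; E/D/C] holding=A
step 6 (putdown(A)): towers=[A; B; E/D/C] holding=-

towers=[A; B; E/D/C] holding=-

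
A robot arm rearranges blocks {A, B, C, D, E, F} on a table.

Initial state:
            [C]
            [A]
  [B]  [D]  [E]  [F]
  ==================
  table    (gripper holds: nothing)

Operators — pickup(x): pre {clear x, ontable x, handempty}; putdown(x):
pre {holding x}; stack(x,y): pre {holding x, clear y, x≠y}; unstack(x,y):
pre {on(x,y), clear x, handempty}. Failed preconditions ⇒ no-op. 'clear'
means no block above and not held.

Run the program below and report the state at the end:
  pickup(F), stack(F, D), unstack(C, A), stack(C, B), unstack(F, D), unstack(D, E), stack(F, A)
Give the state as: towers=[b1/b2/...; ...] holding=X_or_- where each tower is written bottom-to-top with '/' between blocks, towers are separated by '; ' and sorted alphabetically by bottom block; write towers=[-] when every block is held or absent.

towers=[B/C; D; E/A/F] holding=-

step 1 (pickup(F)): towers=[B; D; E/A/C] holding=F
step 2 (stack(F, D)): towers=[B; D/F; E/A/C] holding=-
step 3 (unstack(C, A)): towers=[B; D/F; E/A] holding=C
step 4 (stack(C, B)): towers=[B/C; D/F; E/A] holding=-
step 5 (unstack(F, D)): towers=[B/C; D; E/A] holding=F
step 6 (unstack(D, E)) [no-op]: towers=[B/C; D; E/A] holding=F
step 7 (stack(F, A)): towers=[B/C; D; E/A/F] holding=-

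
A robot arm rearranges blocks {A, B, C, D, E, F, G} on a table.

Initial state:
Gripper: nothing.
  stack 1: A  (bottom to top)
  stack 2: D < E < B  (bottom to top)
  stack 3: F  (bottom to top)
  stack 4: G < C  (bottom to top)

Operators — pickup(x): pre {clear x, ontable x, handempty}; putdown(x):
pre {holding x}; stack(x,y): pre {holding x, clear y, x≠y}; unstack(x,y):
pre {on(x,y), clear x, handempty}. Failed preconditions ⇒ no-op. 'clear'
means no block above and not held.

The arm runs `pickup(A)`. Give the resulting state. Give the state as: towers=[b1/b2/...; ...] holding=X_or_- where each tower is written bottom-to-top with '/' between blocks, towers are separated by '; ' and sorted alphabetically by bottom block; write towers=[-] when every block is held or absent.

before: towers=[A; D/E/B; F; G/C] holding=-
pre[pickup(A)]: clear(A) yes, ontable(A) yes, handempty yes
all met → apply pickup(A)
after:  towers=[D/E/B; F; G/C] holding=A

towers=[D/E/B; F; G/C] holding=A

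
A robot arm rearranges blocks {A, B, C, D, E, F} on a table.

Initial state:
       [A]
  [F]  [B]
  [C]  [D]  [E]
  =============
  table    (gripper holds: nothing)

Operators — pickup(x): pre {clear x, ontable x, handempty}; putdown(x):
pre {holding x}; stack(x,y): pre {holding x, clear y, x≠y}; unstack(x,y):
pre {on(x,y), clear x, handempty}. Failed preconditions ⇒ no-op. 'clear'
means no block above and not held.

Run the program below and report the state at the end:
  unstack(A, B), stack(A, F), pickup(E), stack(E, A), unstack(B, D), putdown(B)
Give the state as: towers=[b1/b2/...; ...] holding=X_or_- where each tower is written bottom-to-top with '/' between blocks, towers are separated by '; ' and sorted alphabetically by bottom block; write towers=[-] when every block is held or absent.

towers=[B; C/F/A/E; D] holding=-

step 1 (unstack(A, B)): towers=[C/F; D/B; E] holding=A
step 2 (stack(A, F)): towers=[C/F/A; D/B; E] holding=-
step 3 (pickup(E)): towers=[C/F/A; D/B] holding=E
step 4 (stack(E, A)): towers=[C/F/A/E; D/B] holding=-
step 5 (unstack(B, D)): towers=[C/F/A/E; D] holding=B
step 6 (putdown(B)): towers=[B; C/F/A/E; D] holding=-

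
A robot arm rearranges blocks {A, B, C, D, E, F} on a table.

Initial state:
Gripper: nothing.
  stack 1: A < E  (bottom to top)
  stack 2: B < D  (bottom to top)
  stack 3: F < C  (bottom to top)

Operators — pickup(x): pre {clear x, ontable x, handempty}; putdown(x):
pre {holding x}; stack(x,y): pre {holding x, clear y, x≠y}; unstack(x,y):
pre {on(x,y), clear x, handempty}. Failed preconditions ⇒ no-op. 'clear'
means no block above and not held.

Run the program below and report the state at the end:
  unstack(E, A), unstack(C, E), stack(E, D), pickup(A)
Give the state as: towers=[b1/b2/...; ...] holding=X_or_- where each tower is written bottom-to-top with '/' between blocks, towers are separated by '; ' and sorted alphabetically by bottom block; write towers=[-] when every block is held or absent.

step 1 (unstack(E, A)): towers=[A; B/D; F/C] holding=E
step 2 (unstack(C, E)) [no-op]: towers=[A; B/D; F/C] holding=E
step 3 (stack(E, D)): towers=[A; B/D/E; F/C] holding=-
step 4 (pickup(A)): towers=[B/D/E; F/C] holding=A

towers=[B/D/E; F/C] holding=A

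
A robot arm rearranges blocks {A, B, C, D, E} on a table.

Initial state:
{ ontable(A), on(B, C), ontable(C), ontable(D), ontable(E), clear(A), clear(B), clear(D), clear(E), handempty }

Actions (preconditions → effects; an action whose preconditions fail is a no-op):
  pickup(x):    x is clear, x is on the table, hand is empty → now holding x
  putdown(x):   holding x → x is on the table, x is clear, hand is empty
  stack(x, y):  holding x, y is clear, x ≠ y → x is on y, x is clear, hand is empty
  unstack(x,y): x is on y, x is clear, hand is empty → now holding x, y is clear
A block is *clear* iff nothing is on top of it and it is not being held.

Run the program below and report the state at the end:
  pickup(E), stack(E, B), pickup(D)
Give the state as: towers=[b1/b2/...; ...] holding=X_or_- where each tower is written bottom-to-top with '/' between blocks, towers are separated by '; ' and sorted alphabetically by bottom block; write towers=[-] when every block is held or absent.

step 1 (pickup(E)): towers=[A; C/B; D] holding=E
step 2 (stack(E, B)): towers=[A; C/B/E; D] holding=-
step 3 (pickup(D)): towers=[A; C/B/E] holding=D

towers=[A; C/B/E] holding=D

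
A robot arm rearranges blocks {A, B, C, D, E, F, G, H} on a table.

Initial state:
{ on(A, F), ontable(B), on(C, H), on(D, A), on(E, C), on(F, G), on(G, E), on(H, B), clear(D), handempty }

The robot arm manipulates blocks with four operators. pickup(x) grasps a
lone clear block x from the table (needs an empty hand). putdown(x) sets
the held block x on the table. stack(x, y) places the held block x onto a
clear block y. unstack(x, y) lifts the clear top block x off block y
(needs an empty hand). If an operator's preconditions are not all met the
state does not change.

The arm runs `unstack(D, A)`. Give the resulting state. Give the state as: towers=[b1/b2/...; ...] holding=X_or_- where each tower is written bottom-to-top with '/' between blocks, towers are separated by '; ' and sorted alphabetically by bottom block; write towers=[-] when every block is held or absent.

towers=[B/H/C/E/G/F/A] holding=D

before: towers=[B/H/C/E/G/F/A/D] holding=-
pre[unstack(D, A)]: on(D,A) yes, clear(D) yes, handempty yes
all met → apply unstack(D, A)
after:  towers=[B/H/C/E/G/F/A] holding=D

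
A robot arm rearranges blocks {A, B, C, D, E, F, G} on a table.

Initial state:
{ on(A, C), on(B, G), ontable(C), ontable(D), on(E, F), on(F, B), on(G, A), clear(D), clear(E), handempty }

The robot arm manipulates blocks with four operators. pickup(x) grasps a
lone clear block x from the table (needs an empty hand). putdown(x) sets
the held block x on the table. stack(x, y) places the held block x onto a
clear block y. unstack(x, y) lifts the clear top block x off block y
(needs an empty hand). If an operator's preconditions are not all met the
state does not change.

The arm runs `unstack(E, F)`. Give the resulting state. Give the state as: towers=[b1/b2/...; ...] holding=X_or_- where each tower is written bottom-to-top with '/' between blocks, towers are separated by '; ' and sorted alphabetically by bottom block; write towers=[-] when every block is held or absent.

towers=[C/A/G/B/F; D] holding=E

before: towers=[C/A/G/B/F/E; D] holding=-
pre[unstack(E, F)]: on(E,F) yes, clear(E) yes, handempty yes
all met → apply unstack(E, F)
after:  towers=[C/A/G/B/F; D] holding=E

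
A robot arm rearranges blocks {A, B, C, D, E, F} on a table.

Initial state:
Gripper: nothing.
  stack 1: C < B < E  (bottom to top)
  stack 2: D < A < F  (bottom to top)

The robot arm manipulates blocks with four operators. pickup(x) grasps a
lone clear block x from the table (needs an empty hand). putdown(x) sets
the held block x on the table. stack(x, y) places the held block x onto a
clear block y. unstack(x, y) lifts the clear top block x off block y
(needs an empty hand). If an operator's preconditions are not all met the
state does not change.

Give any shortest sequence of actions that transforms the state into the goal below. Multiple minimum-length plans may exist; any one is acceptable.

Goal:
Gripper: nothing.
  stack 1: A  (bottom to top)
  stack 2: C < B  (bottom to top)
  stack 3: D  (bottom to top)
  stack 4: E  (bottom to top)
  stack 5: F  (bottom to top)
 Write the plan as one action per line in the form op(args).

unstack(F, A)
putdown(F)
unstack(A, D)
putdown(A)
unstack(E, B)
putdown(E)

step 1 (unstack(F, A)): towers=[C/B/E; D/A] holding=F
step 2 (putdown(F)): towers=[C/B/E; D/A; F] holding=-
step 3 (unstack(A, D)): towers=[C/B/E; D; F] holding=A
step 4 (putdown(A)): towers=[A; C/B/E; D; F] holding=-
step 5 (unstack(E, B)): towers=[A; C/B; D; F] holding=E
step 6 (putdown(E)): towers=[A; C/B; D; E; F] holding=-
goal check: towers=[A; C/B; D; E; F] holding=- — reached (length 6, optimal by BFS)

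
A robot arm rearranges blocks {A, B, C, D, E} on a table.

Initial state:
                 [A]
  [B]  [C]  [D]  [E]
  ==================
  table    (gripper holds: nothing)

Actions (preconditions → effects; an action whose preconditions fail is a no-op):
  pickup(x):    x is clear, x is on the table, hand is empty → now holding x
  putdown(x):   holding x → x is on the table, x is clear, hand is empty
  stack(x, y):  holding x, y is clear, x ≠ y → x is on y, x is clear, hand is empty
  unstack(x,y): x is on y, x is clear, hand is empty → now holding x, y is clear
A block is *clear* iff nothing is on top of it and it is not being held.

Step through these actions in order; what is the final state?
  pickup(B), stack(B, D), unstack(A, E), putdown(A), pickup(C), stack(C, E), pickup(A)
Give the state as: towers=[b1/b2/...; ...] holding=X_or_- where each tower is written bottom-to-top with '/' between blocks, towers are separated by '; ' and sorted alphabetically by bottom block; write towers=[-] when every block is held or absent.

towers=[D/B; E/C] holding=A

step 1 (pickup(B)): towers=[C; D; E/A] holding=B
step 2 (stack(B, D)): towers=[C; D/B; E/A] holding=-
step 3 (unstack(A, E)): towers=[C; D/B; E] holding=A
step 4 (putdown(A)): towers=[A; C; D/B; E] holding=-
step 5 (pickup(C)): towers=[A; D/B; E] holding=C
step 6 (stack(C, E)): towers=[A; D/B; E/C] holding=-
step 7 (pickup(A)): towers=[D/B; E/C] holding=A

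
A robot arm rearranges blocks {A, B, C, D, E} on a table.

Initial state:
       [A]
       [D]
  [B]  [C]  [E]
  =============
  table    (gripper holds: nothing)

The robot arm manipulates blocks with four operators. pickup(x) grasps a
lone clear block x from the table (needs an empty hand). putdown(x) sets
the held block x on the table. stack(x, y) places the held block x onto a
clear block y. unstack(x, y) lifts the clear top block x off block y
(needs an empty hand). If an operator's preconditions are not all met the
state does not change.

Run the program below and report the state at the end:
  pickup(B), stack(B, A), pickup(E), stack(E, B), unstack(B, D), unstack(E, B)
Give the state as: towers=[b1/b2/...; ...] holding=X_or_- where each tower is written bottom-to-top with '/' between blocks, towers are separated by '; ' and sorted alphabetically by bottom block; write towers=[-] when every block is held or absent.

step 1 (pickup(B)): towers=[C/D/A; E] holding=B
step 2 (stack(B, A)): towers=[C/D/A/B; E] holding=-
step 3 (pickup(E)): towers=[C/D/A/B] holding=E
step 4 (stack(E, B)): towers=[C/D/A/B/E] holding=-
step 5 (unstack(B, D)) [no-op]: towers=[C/D/A/B/E] holding=-
step 6 (unstack(E, B)): towers=[C/D/A/B] holding=E

towers=[C/D/A/B] holding=E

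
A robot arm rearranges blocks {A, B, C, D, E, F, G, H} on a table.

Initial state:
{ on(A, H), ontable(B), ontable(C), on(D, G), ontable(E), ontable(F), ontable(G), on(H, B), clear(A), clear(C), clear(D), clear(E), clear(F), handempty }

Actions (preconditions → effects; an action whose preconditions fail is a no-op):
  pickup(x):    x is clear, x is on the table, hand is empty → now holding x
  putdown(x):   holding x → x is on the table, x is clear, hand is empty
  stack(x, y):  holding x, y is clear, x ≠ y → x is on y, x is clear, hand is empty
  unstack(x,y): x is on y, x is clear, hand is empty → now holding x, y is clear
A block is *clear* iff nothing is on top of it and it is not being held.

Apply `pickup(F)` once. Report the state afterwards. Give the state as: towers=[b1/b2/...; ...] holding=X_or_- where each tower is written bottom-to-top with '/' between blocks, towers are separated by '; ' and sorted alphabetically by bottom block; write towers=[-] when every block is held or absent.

before: towers=[B/H/A; C; E; F; G/D] holding=-
pre[pickup(F)]: clear(F) yes, ontable(F) yes, handempty yes
all met → apply pickup(F)
after:  towers=[B/H/A; C; E; G/D] holding=F

towers=[B/H/A; C; E; G/D] holding=F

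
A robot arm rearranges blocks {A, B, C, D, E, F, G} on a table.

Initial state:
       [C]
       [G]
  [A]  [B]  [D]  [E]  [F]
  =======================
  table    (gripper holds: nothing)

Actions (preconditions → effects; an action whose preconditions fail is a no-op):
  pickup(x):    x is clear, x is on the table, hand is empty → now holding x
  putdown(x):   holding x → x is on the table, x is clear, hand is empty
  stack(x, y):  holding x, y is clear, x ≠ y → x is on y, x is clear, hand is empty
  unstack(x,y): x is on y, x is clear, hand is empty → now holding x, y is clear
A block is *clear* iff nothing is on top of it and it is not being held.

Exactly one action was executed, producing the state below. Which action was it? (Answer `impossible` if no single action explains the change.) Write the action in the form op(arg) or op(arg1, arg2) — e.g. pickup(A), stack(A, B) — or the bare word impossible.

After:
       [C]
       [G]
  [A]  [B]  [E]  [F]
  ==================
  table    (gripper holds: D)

pickup(D)

target: towers=[A; B/G/C; E; F] holding=D
         pickup(F) → towers=[A; B/G/C; D; E] holding=F
         pickup(D) → towers=[A; B/G/C; E; F] holding=D  ← match
         pickup(A) → towers=[B/G/C; D; E; F] holding=A
         pickup(E) → towers=[A; B/G/C; D; F] holding=E
     unstack(C, G) → towers=[A; B/G; D; E; F] holding=C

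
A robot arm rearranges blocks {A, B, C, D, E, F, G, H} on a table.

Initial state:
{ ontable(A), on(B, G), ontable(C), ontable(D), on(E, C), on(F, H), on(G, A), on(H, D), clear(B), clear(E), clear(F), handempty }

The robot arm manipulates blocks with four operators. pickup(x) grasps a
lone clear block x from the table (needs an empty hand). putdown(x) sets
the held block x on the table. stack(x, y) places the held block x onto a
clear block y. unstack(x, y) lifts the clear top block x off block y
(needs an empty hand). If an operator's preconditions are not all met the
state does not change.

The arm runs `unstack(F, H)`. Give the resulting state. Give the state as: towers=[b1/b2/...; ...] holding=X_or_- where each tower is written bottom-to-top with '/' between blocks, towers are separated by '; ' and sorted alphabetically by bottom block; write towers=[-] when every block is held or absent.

towers=[A/G/B; C/E; D/H] holding=F

before: towers=[A/G/B; C/E; D/H/F] holding=-
pre[unstack(F, H)]: on(F,H) yes, clear(F) yes, handempty yes
all met → apply unstack(F, H)
after:  towers=[A/G/B; C/E; D/H] holding=F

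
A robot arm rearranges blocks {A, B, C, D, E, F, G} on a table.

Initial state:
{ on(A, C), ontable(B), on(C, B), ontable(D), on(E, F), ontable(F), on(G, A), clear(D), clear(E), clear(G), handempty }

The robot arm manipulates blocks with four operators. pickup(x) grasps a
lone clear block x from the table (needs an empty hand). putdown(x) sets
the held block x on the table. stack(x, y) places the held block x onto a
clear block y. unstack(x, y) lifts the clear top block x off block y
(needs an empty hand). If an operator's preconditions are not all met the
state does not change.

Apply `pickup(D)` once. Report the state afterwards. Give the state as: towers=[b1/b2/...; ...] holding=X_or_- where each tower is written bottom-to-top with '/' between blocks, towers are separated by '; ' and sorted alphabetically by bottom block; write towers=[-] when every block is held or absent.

before: towers=[B/C/A/G; D; F/E] holding=-
pre[pickup(D)]: clear(D) ✓, ontable(D) ✓, handempty ✓
all met → apply pickup(D)
after:  towers=[B/C/A/G; F/E] holding=D

towers=[B/C/A/G; F/E] holding=D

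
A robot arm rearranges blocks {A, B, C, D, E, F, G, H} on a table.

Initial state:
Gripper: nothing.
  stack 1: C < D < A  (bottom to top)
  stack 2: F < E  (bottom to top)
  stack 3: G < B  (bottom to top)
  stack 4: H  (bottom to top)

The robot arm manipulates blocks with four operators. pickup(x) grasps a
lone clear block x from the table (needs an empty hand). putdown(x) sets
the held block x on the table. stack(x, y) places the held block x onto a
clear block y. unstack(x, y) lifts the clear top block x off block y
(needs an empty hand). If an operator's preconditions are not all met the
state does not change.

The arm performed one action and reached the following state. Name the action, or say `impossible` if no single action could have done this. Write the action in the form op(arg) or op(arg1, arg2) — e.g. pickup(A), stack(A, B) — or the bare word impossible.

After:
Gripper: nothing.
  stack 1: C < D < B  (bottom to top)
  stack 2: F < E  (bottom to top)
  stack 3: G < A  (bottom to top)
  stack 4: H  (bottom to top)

target: towers=[C/D/B; F/E; G/A; H] holding=-
     unstack(A, D) → towers=[C/D; F/E; G/B; H] holding=A
     unstack(E, F) → towers=[C/D/A; F; G/B; H] holding=E
         pickup(H) → towers=[C/D/A; F/E; G/B] holding=H
     unstack(B, G) → towers=[C/D/A; F/E; G; H] holding=B
none of the 4 applicable actions match → impossible

impossible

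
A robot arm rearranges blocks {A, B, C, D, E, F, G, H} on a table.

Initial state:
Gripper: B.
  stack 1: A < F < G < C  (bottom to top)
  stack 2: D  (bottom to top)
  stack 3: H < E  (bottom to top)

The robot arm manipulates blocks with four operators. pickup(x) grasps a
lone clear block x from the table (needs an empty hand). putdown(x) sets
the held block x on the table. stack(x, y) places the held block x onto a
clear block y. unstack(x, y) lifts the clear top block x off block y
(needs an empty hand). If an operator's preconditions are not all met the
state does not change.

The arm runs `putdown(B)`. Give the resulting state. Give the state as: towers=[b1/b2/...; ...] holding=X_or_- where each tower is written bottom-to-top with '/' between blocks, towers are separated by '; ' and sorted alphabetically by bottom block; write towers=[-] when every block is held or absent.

before: towers=[A/F/G/C; D; H/E] holding=B
pre[putdown(B)]: holding(B) yes
all met → apply putdown(B)
after:  towers=[A/F/G/C; B; D; H/E] holding=-

towers=[A/F/G/C; B; D; H/E] holding=-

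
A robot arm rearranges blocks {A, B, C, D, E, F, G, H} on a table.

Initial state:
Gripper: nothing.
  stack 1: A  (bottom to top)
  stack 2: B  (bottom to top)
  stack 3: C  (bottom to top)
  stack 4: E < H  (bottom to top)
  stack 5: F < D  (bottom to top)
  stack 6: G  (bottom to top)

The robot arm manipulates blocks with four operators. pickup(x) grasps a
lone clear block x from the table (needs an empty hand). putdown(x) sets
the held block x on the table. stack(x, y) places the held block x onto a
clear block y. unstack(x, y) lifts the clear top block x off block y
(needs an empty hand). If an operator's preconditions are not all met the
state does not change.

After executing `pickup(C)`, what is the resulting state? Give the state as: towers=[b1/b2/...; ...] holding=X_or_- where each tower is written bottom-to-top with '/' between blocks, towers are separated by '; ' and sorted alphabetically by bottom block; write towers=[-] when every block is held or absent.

before: towers=[A; B; C; E/H; F/D; G] holding=-
pre[pickup(C)]: clear(C) ✓, ontable(C) ✓, handempty ✓
all met → apply pickup(C)
after:  towers=[A; B; E/H; F/D; G] holding=C

towers=[A; B; E/H; F/D; G] holding=C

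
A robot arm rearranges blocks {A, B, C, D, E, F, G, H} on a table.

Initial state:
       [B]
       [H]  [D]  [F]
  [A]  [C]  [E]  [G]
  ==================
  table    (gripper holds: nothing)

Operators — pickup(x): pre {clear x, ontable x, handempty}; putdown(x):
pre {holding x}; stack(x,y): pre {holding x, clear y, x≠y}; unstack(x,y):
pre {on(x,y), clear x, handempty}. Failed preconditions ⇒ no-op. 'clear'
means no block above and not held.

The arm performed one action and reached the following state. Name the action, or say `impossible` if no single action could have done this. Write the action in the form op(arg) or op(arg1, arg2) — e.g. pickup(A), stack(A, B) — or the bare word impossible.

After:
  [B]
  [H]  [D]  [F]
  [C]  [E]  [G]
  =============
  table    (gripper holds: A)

pickup(A)

target: towers=[C/H/B; E/D; G/F] holding=A
         pickup(A) → towers=[C/H/B; E/D; G/F] holding=A  ← match
     unstack(B, H) → towers=[A; C/H; E/D; G/F] holding=B
     unstack(F, G) → towers=[A; C/H/B; E/D; G] holding=F
     unstack(D, E) → towers=[A; C/H/B; E; G/F] holding=D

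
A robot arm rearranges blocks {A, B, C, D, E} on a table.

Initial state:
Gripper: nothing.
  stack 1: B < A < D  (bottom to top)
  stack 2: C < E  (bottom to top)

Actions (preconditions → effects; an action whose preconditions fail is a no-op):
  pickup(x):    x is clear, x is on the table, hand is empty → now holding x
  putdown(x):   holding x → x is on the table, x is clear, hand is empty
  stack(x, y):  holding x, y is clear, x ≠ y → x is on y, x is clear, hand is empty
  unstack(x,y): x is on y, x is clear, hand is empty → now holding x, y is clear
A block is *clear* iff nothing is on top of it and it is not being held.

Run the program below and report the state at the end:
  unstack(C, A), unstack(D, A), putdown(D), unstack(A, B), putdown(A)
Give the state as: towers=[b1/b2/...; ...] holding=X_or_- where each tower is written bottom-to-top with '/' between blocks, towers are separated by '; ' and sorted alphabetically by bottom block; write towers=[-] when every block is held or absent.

step 1 (unstack(C, A)) [no-op]: towers=[B/A/D; C/E] holding=-
step 2 (unstack(D, A)): towers=[B/A; C/E] holding=D
step 3 (putdown(D)): towers=[B/A; C/E; D] holding=-
step 4 (unstack(A, B)): towers=[B; C/E; D] holding=A
step 5 (putdown(A)): towers=[A; B; C/E; D] holding=-

towers=[A; B; C/E; D] holding=-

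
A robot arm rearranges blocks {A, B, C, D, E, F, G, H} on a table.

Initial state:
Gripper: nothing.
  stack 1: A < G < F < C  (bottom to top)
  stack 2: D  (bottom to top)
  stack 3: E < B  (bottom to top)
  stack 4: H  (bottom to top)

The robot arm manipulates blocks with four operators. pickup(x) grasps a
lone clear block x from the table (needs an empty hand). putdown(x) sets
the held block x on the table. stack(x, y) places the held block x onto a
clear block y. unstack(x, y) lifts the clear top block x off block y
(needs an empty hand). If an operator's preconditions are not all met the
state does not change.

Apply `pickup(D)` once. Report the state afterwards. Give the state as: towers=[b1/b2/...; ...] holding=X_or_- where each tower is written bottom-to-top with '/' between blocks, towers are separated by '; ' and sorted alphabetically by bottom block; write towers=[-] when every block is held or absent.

towers=[A/G/F/C; E/B; H] holding=D

before: towers=[A/G/F/C; D; E/B; H] holding=-
pre[pickup(D)]: clear(D) ok, ontable(D) ok, handempty ok
all met → apply pickup(D)
after:  towers=[A/G/F/C; E/B; H] holding=D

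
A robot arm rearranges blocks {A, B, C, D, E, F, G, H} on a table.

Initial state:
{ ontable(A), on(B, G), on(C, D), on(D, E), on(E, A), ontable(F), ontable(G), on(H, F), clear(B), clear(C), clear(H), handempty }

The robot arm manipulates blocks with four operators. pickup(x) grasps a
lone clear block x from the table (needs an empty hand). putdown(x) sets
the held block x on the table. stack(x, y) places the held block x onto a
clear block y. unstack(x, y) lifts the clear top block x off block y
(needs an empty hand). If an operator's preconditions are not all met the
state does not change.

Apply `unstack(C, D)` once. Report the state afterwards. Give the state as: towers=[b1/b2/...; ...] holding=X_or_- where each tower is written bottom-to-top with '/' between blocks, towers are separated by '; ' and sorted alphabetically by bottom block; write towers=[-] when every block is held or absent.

before: towers=[A/E/D/C; F/H; G/B] holding=-
pre[unstack(C, D)]: on(C,D) ✓, clear(C) ✓, handempty ✓
all met → apply unstack(C, D)
after:  towers=[A/E/D; F/H; G/B] holding=C

towers=[A/E/D; F/H; G/B] holding=C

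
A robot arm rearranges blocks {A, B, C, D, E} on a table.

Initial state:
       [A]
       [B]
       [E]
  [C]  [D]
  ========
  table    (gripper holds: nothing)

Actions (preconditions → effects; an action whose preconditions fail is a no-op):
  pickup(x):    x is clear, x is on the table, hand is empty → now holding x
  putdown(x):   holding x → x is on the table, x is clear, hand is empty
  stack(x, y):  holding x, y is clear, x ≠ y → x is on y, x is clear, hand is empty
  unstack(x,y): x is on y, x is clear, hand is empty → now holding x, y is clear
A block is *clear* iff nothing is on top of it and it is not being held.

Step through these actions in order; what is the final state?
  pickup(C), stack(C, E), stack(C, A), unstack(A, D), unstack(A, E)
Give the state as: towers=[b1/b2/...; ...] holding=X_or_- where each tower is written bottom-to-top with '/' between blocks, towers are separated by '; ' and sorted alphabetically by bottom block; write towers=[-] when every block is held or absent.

step 1 (pickup(C)): towers=[D/E/B/A] holding=C
step 2 (stack(C, E)) [no-op]: towers=[D/E/B/A] holding=C
step 3 (stack(C, A)): towers=[D/E/B/A/C] holding=-
step 4 (unstack(A, D)) [no-op]: towers=[D/E/B/A/C] holding=-
step 5 (unstack(A, E)) [no-op]: towers=[D/E/B/A/C] holding=-

towers=[D/E/B/A/C] holding=-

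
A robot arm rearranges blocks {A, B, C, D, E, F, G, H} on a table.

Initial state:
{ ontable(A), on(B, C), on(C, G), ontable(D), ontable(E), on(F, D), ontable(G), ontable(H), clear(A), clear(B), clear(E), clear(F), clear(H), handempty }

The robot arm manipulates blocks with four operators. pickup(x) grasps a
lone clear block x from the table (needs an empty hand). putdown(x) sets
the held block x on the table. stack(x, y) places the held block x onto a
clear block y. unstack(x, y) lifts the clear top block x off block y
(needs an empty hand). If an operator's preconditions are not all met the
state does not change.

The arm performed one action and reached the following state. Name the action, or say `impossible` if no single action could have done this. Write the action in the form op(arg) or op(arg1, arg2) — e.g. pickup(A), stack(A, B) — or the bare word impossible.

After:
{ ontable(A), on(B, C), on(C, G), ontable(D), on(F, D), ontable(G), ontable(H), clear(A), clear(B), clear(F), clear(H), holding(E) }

target: towers=[A; D/F; G/C/B; H] holding=E
         pickup(A) → towers=[D/F; E; G/C/B; H] holding=A
         pickup(E) → towers=[A; D/F; G/C/B; H] holding=E  ← match
         pickup(H) → towers=[A; D/F; E; G/C/B] holding=H
     unstack(B, C) → towers=[A; D/F; E; G/C; H] holding=B
     unstack(F, D) → towers=[A; D; E; G/C/B; H] holding=F

pickup(E)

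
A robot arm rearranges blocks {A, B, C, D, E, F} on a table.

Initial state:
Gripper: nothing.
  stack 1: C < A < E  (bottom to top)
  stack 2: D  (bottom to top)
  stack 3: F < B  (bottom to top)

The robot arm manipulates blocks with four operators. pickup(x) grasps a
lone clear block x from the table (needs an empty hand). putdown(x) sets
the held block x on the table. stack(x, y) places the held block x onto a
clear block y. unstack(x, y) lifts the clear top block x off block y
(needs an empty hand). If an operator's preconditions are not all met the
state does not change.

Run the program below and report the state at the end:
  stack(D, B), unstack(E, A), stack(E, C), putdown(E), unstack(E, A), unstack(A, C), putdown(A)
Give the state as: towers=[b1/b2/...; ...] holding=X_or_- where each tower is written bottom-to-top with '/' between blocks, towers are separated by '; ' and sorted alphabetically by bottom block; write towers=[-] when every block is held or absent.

step 1 (stack(D, B)) [no-op]: towers=[C/A/E; D; F/B] holding=-
step 2 (unstack(E, A)): towers=[C/A; D; F/B] holding=E
step 3 (stack(E, C)) [no-op]: towers=[C/A; D; F/B] holding=E
step 4 (putdown(E)): towers=[C/A; D; E; F/B] holding=-
step 5 (unstack(E, A)) [no-op]: towers=[C/A; D; E; F/B] holding=-
step 6 (unstack(A, C)): towers=[C; D; E; F/B] holding=A
step 7 (putdown(A)): towers=[A; C; D; E; F/B] holding=-

towers=[A; C; D; E; F/B] holding=-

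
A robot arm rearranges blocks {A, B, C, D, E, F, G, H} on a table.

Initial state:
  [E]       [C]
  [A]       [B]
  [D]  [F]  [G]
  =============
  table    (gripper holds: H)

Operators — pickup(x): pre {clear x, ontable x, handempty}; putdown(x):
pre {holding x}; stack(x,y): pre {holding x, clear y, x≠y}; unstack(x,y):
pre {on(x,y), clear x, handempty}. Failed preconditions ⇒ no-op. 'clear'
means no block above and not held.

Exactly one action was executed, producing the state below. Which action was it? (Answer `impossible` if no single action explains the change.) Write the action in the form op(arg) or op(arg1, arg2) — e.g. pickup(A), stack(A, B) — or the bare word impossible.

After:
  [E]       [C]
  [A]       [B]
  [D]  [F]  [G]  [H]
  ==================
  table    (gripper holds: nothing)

putdown(H)

target: towers=[D/A/E; F; G/B/C; H] holding=-
        putdown(H) → towers=[D/A/E; F; G/B/C; H] holding=-  ← match
       stack(H, E) → towers=[D/A/E/H; F; G/B/C] holding=-
       stack(H, F) → towers=[D/A/E; F/H; G/B/C] holding=-
       stack(H, C) → towers=[D/A/E; F; G/B/C/H] holding=-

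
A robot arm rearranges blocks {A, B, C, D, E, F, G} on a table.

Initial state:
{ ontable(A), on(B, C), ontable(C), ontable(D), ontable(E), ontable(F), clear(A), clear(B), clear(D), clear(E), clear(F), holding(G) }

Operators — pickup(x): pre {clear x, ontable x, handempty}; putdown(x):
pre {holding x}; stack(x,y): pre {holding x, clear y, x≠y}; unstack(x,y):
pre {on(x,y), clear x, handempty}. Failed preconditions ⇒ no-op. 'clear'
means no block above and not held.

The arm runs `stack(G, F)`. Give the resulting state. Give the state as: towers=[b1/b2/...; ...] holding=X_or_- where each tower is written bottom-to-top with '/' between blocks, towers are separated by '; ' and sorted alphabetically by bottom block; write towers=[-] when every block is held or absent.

towers=[A; C/B; D; E; F/G] holding=-

before: towers=[A; C/B; D; E; F] holding=G
pre[stack(G, F)]: holding(G) ✓, clear(F) ✓, G≠F ✓
all met → apply stack(G, F)
after:  towers=[A; C/B; D; E; F/G] holding=-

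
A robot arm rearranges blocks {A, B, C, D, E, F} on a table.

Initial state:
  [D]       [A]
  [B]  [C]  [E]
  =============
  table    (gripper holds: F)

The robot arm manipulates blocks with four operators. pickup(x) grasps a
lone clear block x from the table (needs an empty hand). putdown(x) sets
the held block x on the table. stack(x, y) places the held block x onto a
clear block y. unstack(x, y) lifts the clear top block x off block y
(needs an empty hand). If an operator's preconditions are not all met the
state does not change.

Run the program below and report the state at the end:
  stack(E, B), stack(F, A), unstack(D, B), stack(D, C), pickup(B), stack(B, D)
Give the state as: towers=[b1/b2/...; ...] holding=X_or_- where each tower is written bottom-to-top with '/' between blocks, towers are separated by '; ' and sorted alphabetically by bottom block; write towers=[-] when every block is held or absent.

towers=[C/D/B; E/A/F] holding=-

step 1 (stack(E, B)) [no-op]: towers=[B/D; C; E/A] holding=F
step 2 (stack(F, A)): towers=[B/D; C; E/A/F] holding=-
step 3 (unstack(D, B)): towers=[B; C; E/A/F] holding=D
step 4 (stack(D, C)): towers=[B; C/D; E/A/F] holding=-
step 5 (pickup(B)): towers=[C/D; E/A/F] holding=B
step 6 (stack(B, D)): towers=[C/D/B; E/A/F] holding=-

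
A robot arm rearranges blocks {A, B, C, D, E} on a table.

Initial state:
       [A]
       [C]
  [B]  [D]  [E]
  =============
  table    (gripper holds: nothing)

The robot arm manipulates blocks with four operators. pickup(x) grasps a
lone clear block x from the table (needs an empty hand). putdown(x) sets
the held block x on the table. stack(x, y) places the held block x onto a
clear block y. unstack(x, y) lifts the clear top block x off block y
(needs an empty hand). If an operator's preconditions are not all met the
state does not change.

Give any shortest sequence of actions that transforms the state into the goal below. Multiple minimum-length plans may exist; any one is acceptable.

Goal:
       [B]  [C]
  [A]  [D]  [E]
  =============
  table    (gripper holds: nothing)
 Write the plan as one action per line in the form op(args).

unstack(A, C)
putdown(A)
unstack(C, D)
stack(C, E)
pickup(B)
stack(B, D)

step 1 (unstack(A, C)): towers=[B; D/C; E] holding=A
step 2 (putdown(A)): towers=[A; B; D/C; E] holding=-
step 3 (unstack(C, D)): towers=[A; B; D; E] holding=C
step 4 (stack(C, E)): towers=[A; B; D; E/C] holding=-
step 5 (pickup(B)): towers=[A; D; E/C] holding=B
step 6 (stack(B, D)): towers=[A; D/B; E/C] holding=-
goal check: towers=[A; D/B; E/C] holding=- — reached (length 6, optimal by BFS)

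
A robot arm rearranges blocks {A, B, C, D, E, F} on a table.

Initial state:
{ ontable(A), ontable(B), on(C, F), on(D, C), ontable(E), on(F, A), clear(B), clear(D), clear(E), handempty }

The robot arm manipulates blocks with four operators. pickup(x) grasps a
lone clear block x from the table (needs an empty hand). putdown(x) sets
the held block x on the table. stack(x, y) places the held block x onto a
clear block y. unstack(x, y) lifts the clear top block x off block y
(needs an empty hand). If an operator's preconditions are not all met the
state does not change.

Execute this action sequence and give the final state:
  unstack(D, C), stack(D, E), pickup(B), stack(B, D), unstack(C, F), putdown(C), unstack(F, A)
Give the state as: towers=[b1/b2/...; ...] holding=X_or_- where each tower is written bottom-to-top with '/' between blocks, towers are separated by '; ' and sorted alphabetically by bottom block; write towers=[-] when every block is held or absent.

step 1 (unstack(D, C)): towers=[A/F/C; B; E] holding=D
step 2 (stack(D, E)): towers=[A/F/C; B; E/D] holding=-
step 3 (pickup(B)): towers=[A/F/C; E/D] holding=B
step 4 (stack(B, D)): towers=[A/F/C; E/D/B] holding=-
step 5 (unstack(C, F)): towers=[A/F; E/D/B] holding=C
step 6 (putdown(C)): towers=[A/F; C; E/D/B] holding=-
step 7 (unstack(F, A)): towers=[A; C; E/D/B] holding=F

towers=[A; C; E/D/B] holding=F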